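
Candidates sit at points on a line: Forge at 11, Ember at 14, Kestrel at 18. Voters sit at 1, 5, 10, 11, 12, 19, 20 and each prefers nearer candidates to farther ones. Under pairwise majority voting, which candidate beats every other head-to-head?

With single-peaked preferences on a line, the Condorcet winner is the candidate closest to the median voter.
The median voter (position 11) is closest to Forge at 11.
Check: Forge vs Ember — voters closer to Forge: 5 of 7.

Forge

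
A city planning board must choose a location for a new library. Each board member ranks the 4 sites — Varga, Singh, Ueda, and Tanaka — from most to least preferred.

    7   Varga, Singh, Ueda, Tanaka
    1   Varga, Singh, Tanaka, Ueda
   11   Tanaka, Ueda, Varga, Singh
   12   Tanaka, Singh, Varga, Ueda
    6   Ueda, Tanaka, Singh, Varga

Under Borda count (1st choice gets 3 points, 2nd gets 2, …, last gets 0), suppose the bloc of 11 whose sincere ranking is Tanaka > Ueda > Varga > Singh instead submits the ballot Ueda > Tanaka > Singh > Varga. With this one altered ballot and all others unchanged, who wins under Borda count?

Borda totals with the altered ballot: Varga 36, Singh 57, Ueda 58, Tanaka 71.
The winner is unchanged: still Tanaka.

Tanaka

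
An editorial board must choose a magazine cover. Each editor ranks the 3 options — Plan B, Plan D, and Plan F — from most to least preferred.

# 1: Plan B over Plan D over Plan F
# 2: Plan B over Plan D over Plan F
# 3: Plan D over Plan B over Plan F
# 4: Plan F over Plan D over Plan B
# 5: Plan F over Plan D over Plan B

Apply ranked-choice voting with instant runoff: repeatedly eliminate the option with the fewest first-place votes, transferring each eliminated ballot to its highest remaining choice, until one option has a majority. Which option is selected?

Plan B

Round 1: Plan B 2, Plan F 2, Plan D 1. Plan D has the fewest and is eliminated.
Round 2: Plan B 3, Plan F 2. Plan B has a majority.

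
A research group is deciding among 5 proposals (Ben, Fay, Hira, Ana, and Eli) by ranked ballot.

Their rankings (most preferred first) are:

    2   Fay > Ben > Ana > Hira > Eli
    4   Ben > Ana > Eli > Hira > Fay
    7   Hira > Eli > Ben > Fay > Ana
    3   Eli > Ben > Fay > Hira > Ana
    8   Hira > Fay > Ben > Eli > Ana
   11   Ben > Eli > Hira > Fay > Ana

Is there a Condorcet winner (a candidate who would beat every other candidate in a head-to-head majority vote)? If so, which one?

Head-to-head results (35 voters total):
Ben vs Fay: Ben wins 25–10.
Ben vs Hira: Ben wins 20–15.
Ben vs Ana: Ben wins 35–0.
Ben vs Eli: Ben wins 25–10.
Fay vs Hira: Hira wins 30–5.
Fay vs Ana: Fay wins 31–4.
Fay vs Eli: Eli wins 25–10.
Hira vs Ana: Hira wins 29–6.
Hira vs Eli: Eli wins 18–17.
Ana vs Eli: Eli wins 29–6.
Ben beats each rival — Fay (25–10), Hira (20–15), Ana (35–0), Eli (25–10) — so Ben is the Condorcet winner.

Ben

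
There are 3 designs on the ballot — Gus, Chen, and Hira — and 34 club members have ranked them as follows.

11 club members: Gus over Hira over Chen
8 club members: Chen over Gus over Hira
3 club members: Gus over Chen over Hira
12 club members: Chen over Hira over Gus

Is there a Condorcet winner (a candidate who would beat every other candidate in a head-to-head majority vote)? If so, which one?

Chen

Head-to-head results (34 voters total):
Gus vs Chen: Chen wins 20–14.
Gus vs Hira: Gus wins 22–12.
Chen vs Hira: Chen wins 23–11.
Chen beats each rival — Gus (20–14), Hira (23–11) — so Chen is the Condorcet winner.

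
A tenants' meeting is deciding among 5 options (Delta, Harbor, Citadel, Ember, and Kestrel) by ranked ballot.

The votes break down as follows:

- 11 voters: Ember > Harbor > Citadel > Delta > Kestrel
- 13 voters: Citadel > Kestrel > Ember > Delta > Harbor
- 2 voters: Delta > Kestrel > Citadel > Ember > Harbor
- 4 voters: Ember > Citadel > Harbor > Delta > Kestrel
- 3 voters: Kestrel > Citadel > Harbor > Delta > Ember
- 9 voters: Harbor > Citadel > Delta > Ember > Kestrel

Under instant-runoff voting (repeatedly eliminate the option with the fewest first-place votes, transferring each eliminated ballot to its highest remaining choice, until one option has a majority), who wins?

Round 1: Ember 15, Citadel 13, Harbor 9, Kestrel 3, Delta 2. Delta has the fewest and is eliminated.
Round 2: Ember 15, Citadel 13, Harbor 9, Kestrel 5. Kestrel has the fewest and is eliminated.
Round 3: Citadel 18, Ember 15, Harbor 9. Harbor has the fewest and is eliminated.
Round 4: Citadel 27, Ember 15. Citadel has a majority.

Citadel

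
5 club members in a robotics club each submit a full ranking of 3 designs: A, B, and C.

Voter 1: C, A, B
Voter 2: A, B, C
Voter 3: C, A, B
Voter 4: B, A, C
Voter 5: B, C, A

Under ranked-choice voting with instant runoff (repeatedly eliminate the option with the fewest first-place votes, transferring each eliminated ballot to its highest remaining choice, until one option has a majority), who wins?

B

Round 1: B 2, C 2, A 1. A has the fewest and is eliminated.
Round 2: B 3, C 2. B has a majority.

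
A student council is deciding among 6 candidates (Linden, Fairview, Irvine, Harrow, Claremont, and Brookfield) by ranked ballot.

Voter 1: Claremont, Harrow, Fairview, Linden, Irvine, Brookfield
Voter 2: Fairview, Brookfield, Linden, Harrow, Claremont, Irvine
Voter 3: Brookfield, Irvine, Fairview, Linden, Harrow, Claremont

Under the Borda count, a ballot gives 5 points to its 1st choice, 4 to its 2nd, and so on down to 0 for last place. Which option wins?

Fairview

Borda scores:
  Linden: 2 + 3 + 2 = 7
  Fairview: 3 + 5 + 3 = 11
  Irvine: 1 + 0 + 4 = 5
  Harrow: 4 + 2 + 1 = 7
  Claremont: 5 + 1 + 0 = 6
  Brookfield: 0 + 4 + 5 = 9
Fairview has the highest total.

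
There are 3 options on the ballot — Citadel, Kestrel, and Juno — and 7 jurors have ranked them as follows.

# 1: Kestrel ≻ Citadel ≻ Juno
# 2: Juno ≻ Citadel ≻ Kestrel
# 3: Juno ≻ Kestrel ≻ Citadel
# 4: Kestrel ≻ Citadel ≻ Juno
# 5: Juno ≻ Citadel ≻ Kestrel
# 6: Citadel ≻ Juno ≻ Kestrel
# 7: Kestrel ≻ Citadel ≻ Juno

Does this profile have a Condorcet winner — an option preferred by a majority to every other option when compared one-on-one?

No

Head-to-head results (7 voters total):
Citadel vs Kestrel: Kestrel wins 4–3.
Citadel vs Juno: Citadel wins 4–3.
Kestrel vs Juno: Juno wins 4–3.
No candidate beats all others: Citadel beats Juno beats Kestrel beats Citadel, a majority cycle.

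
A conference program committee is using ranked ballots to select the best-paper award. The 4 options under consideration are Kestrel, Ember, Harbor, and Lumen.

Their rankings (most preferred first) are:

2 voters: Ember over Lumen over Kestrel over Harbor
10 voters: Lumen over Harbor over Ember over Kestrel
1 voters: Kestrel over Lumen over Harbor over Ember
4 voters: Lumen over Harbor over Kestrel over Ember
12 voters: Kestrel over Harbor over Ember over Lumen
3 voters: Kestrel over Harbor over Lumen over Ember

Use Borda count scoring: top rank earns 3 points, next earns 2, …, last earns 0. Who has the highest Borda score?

Borda scores:
  Kestrel: 2·1 + 10·0 + 3 + 4·1 + 12·3 + 3·3 = 54
  Ember: 2·3 + 10·1 + 0 + 4·0 + 12·1 + 3·0 = 28
  Harbor: 2·0 + 10·2 + 1 + 4·2 + 12·2 + 3·2 = 59
  Lumen: 2·2 + 10·3 + 2 + 4·3 + 12·0 + 3·1 = 51
Harbor has the highest total.

Harbor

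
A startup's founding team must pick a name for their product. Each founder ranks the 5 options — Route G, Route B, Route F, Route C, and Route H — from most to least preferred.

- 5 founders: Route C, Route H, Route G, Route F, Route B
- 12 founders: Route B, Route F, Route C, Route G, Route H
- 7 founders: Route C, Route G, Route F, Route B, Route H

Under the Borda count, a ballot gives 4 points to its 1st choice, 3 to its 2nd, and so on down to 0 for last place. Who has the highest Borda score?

Route C

Borda scores:
  Route G: 5·2 + 12·1 + 7·3 = 43
  Route B: 5·0 + 12·4 + 7·1 = 55
  Route F: 5·1 + 12·3 + 7·2 = 55
  Route C: 5·4 + 12·2 + 7·4 = 72
  Route H: 5·3 + 12·0 + 7·0 = 15
Route C has the highest total.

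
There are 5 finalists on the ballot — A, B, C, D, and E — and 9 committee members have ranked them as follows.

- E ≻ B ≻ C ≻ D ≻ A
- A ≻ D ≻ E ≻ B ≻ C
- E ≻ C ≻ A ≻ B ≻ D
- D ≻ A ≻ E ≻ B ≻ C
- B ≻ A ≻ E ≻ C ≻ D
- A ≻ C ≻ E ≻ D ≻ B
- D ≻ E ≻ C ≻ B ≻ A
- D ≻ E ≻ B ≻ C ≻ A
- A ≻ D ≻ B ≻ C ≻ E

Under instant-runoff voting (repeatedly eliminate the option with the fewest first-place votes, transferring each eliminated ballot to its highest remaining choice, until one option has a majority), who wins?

Round 1: A 3, D 3, E 2, B 1, C 0. C has the fewest and is eliminated.
Round 2: A 3, D 3, E 2, B 1. B has the fewest and is eliminated.
Round 3: A 4, D 3, E 2. E has the fewest and is eliminated.
Round 4: A 5, D 4. A has a majority.

A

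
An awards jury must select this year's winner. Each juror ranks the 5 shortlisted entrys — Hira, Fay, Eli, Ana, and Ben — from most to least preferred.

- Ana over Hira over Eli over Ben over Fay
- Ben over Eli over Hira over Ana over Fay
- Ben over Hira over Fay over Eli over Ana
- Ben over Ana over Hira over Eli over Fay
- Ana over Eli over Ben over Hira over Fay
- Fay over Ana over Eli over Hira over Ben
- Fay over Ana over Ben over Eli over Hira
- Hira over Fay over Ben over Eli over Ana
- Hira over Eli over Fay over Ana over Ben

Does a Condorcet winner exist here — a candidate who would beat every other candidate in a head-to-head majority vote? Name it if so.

Head-to-head results (9 voters total):
Hira vs Fay: Hira wins 7–2.
Hira vs Eli: Hira wins 5–4.
Hira vs Ana: Ana wins 5–4.
Hira vs Ben: Ben wins 5–4.
Fay vs Eli: Eli wins 5–4.
Fay vs Ana: Fay wins 5–4.
Fay vs Ben: Ben wins 5–4.
Eli vs Ana: Ana wins 5–4.
Eli vs Ben: Ben wins 5–4.
Ana vs Ben: Ana wins 5–4.
No candidate beats all others: Hira beats Fay beats Ana beats Hira, a majority cycle.

None — there is no Condorcet winner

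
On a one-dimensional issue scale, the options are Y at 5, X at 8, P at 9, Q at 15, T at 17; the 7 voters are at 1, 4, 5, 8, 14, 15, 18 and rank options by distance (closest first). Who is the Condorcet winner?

With single-peaked preferences on a line, the Condorcet winner is the candidate closest to the median voter.
The median voter (position 8) is closest to X at 8.
Check: X vs P — voters closer to X: 4 of 7.

X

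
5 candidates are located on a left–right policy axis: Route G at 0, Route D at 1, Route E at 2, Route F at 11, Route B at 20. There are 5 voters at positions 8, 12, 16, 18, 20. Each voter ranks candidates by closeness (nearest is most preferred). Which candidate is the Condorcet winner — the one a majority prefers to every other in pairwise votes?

Route B

With single-peaked preferences on a line, the Condorcet winner is the candidate closest to the median voter.
The median voter (position 16) is closest to Route B at 20.
Check: Route B vs Route G — voters closer to Route B: 4 of 5.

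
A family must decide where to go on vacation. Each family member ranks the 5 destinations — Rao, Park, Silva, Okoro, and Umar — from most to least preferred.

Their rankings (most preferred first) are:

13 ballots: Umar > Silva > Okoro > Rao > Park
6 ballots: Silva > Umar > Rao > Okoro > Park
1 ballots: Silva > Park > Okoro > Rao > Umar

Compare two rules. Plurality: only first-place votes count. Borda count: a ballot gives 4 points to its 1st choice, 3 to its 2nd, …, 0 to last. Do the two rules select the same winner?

Plurality first-place counts: Rao 0, Park 0, Silva 7, Okoro 0, Umar 13 → Umar.
Borda totals: Rao 26, Park 3, Silva 67, Okoro 34, Umar 70 → Umar.
The two rules agree on Umar.

Yes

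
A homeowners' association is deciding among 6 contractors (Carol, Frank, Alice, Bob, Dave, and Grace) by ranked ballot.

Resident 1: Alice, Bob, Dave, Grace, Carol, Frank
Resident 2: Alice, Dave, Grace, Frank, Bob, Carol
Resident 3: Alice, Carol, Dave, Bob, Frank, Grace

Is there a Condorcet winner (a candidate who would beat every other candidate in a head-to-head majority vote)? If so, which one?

Alice

Head-to-head results (3 voters total):
Carol vs Frank: Carol wins 2–1.
Carol vs Alice: Alice wins 3–0.
Carol vs Bob: Bob wins 2–1.
Carol vs Dave: Dave wins 2–1.
Carol vs Grace: Grace wins 2–1.
Frank vs Alice: Alice wins 3–0.
Frank vs Bob: Bob wins 2–1.
Frank vs Dave: Dave wins 3–0.
Frank vs Grace: Grace wins 2–1.
Alice vs Bob: Alice wins 3–0.
Alice vs Dave: Alice wins 3–0.
Alice vs Grace: Alice wins 3–0.
Bob vs Dave: Dave wins 2–1.
Bob vs Grace: Bob wins 2–1.
Dave vs Grace: Dave wins 3–0.
Alice beats each rival — Carol (3–0), Frank (3–0), Bob (3–0), Dave (3–0), Grace (3–0) — so Alice is the Condorcet winner.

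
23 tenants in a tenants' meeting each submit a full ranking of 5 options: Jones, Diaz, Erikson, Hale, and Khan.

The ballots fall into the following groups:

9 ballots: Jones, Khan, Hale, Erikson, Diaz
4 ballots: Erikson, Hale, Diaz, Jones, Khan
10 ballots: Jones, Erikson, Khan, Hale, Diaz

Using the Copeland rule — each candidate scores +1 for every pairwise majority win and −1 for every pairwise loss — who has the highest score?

Pairwise results:
  Jones vs Diaz: Jones wins 19–4.
  Jones vs Erikson: Jones wins 19–4.
  Jones vs Hale: Jones wins 19–4.
  Jones vs Khan: Jones wins 23–0.
  Diaz vs Erikson: Erikson wins 23–0.
  Diaz vs Hale: Hale wins 23–0.
  Diaz vs Khan: Khan wins 19–4.
  Erikson vs Hale: Erikson wins 14–9.
  Erikson vs Khan: Erikson wins 14–9.
  Hale vs Khan: Khan wins 19–4.
Copeland scores (wins − losses):
  Jones: 4 − 0 = 4
  Diaz: 0 − 4 = -4
  Erikson: 3 − 1 = 2
  Hale: 1 − 3 = -2
  Khan: 2 − 2 = 0
Jones has the best Copeland score.

Jones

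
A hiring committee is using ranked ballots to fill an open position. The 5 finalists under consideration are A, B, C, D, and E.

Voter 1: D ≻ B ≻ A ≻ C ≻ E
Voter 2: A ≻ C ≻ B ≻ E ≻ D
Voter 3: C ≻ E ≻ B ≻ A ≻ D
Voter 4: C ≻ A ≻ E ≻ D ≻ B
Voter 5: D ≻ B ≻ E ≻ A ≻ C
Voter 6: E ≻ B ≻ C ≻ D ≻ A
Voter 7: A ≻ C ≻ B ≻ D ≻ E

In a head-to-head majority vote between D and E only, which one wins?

Ballots ranking D above E: 3.
Ballots ranking E above D: 4.
E wins the head-to-head, 4–3.

E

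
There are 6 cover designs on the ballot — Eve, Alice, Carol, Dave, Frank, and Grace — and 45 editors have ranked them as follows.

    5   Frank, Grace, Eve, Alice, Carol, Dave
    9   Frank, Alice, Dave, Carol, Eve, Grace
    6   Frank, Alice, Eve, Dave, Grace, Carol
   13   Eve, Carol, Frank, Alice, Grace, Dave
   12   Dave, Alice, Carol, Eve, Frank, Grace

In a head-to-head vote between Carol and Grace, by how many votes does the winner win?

23

Ballots ranking Carol above Grace: 9+13+12 = 34.
Ballots ranking Grace above Carol: 5+6 = 11.
Carol wins 34–11, a margin of 23.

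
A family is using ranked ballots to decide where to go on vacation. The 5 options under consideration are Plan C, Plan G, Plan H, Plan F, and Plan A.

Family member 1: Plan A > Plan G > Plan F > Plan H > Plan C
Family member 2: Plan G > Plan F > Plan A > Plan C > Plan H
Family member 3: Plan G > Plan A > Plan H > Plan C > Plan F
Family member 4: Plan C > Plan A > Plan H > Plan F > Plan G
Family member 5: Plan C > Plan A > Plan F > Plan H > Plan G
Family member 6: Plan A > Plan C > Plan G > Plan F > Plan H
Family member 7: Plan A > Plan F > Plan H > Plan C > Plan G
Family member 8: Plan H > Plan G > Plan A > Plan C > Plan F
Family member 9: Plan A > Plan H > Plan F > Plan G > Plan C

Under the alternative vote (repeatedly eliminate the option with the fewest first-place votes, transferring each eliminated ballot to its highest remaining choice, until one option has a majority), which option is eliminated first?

Plan F

Round 1: Plan A 4, Plan C 2, Plan G 2, Plan H 1, Plan F 0. Plan F has the fewest and is eliminated.
Round 2: Plan A 4, Plan C 2, Plan G 2, Plan H 1. Plan H has the fewest and is eliminated.
Round 3: Plan A 4, Plan G 3, Plan C 2. Plan C has the fewest and is eliminated.
Round 4: Plan A 6, Plan G 3. Plan A has a majority.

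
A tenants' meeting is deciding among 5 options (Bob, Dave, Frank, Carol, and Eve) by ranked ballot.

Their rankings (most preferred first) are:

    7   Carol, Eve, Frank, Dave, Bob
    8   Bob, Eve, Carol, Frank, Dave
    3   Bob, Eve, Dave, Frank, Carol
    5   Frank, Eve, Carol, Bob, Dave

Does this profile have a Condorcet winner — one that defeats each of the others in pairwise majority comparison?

Head-to-head results (23 voters total):
Bob vs Dave: Bob wins 16–7.
Bob vs Frank: Frank wins 12–11.
Bob vs Carol: Carol wins 12–11.
Bob vs Eve: Eve wins 12–11.
Dave vs Frank: Frank wins 20–3.
Dave vs Carol: Carol wins 20–3.
Dave vs Eve: Eve wins 23–0.
Frank vs Carol: Carol wins 15–8.
Frank vs Eve: Eve wins 18–5.
Carol vs Eve: Eve wins 16–7.
Eve beats each rival — Bob (12–11), Dave (23–0), Frank (18–5), Carol (16–7) — so Eve is the Condorcet winner.

Yes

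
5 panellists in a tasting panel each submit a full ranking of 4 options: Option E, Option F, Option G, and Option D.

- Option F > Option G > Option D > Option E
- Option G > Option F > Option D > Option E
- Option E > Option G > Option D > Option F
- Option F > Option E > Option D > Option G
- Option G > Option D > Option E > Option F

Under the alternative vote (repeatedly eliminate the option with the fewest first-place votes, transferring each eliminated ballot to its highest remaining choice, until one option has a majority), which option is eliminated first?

Round 1: Option F 2, Option G 2, Option E 1, Option D 0. Option D has the fewest and is eliminated.
Round 2: Option F 2, Option G 2, Option E 1. Option E has the fewest and is eliminated.
Round 3: Option G 3, Option F 2. Option G has a majority.

Option D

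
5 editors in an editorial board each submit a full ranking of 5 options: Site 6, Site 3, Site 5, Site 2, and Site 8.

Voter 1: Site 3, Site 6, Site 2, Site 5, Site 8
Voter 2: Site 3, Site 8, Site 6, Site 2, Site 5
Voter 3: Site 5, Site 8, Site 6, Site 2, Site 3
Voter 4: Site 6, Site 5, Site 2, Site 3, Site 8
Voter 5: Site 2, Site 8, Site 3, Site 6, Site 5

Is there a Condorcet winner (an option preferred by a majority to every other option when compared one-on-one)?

No

Head-to-head results (5 voters total):
Site 6 vs Site 3: Site 3 wins 3–2.
Site 6 vs Site 5: Site 6 wins 4–1.
Site 6 vs Site 2: Site 6 wins 4–1.
Site 6 vs Site 8: Site 8 wins 3–2.
Site 3 vs Site 5: Site 3 wins 3–2.
Site 3 vs Site 2: Site 2 wins 3–2.
Site 3 vs Site 8: Site 3 wins 3–2.
Site 5 vs Site 2: Site 2 wins 3–2.
Site 5 vs Site 8: Site 5 wins 3–2.
Site 2 vs Site 8: Site 2 wins 3–2.
No candidate beats all others: Site 6 beats Site 2 beats Site 3 beats Site 6, a majority cycle.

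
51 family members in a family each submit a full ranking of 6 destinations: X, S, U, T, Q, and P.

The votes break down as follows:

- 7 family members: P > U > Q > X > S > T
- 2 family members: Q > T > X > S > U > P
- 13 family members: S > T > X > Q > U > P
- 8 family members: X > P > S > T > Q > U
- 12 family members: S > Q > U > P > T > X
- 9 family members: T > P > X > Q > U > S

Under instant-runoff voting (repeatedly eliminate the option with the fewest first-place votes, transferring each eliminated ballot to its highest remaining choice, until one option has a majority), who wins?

X

Round 1: S 25, T 9, X 8, P 7, Q 2, U 0. U has the fewest and is eliminated.
Round 2: S 25, T 9, X 8, P 7, Q 2. Q has the fewest and is eliminated.
Round 3: S 25, T 11, X 8, P 7. P has the fewest and is eliminated.
Round 4: S 25, X 15, T 11. T has the fewest and is eliminated.
Round 5: X 26, S 25. X has a majority.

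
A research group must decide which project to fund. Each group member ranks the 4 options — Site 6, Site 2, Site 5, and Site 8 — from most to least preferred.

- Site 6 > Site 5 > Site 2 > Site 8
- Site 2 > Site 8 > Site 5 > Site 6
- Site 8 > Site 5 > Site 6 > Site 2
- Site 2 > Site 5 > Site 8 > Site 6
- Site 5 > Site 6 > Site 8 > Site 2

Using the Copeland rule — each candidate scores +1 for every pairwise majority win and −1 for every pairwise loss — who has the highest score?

Pairwise results:
  Site 6 vs Site 2: Site 6 wins 3–2.
  Site 6 vs Site 5: Site 5 wins 4–1.
  Site 6 vs Site 8: Site 8 wins 3–2.
  Site 2 vs Site 5: Site 5 wins 3–2.
  Site 2 vs Site 8: Site 2 wins 3–2.
  Site 5 vs Site 8: Site 5 wins 3–2.
Copeland scores (wins − losses):
  Site 6: 1 − 2 = -1
  Site 2: 1 − 2 = -1
  Site 5: 3 − 0 = 3
  Site 8: 1 − 2 = -1
Site 5 has the best Copeland score.

Site 5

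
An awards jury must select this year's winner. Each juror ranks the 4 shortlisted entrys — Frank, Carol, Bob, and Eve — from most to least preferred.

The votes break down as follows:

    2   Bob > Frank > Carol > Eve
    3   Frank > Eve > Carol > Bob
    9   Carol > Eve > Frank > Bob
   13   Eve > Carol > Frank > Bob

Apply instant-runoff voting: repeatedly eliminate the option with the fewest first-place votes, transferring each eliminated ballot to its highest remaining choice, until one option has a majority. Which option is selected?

Round 1: Eve 13, Carol 9, Frank 3, Bob 2. Bob has the fewest and is eliminated.
Round 2: Eve 13, Carol 9, Frank 5. Frank has the fewest and is eliminated.
Round 3: Eve 16, Carol 11. Eve has a majority.

Eve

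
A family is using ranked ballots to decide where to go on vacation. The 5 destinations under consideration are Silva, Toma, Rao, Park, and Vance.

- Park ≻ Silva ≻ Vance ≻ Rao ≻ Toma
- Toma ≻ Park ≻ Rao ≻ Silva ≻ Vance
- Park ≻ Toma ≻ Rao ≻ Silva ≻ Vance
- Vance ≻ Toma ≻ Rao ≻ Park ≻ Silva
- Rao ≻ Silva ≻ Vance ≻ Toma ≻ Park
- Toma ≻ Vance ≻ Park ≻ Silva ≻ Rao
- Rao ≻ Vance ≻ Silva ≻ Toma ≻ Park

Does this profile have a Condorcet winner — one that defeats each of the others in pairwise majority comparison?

No

Head-to-head results (7 voters total):
Silva vs Toma: Toma wins 4–3.
Silva vs Rao: Rao wins 5–2.
Silva vs Park: Park wins 5–2.
Silva vs Vance: Silva wins 4–3.
Toma vs Rao: Toma wins 4–3.
Toma vs Park: Toma wins 5–2.
Toma vs Vance: Vance wins 4–3.
Rao vs Park: Park wins 4–3.
Rao vs Vance: Rao wins 4–3.
Park vs Vance: Vance wins 4–3.
No candidate beats all others: Silva beats Vance beats Toma beats Silva, a majority cycle.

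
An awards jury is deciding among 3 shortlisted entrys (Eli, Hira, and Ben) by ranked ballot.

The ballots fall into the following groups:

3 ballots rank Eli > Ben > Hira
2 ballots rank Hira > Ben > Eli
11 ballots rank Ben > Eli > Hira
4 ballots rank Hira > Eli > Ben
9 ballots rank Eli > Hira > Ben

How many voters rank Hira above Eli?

Ballots ranking Hira above Eli: 2+4 = 6.
Ballots ranking Eli above Hira: 3+11+9 = 23.
So 6 of 29 voters prefer Hira to Eli.

6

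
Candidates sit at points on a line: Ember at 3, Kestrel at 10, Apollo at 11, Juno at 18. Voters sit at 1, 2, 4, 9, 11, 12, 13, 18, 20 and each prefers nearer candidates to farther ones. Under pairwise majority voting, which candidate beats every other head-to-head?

With single-peaked preferences on a line, the Condorcet winner is the candidate closest to the median voter.
The median voter (position 11) is closest to Apollo at 11.
Check: Apollo vs Kestrel — voters closer to Apollo: 5 of 9.

Apollo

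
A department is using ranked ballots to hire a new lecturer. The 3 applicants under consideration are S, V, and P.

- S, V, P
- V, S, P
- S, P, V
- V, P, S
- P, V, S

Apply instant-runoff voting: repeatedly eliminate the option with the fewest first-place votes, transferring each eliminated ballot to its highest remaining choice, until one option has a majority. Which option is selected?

V

Round 1: S 2, V 2, P 1. P has the fewest and is eliminated.
Round 2: V 3, S 2. V has a majority.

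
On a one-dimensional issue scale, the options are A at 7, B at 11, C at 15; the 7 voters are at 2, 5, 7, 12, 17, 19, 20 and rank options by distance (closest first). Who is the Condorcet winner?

B

With single-peaked preferences on a line, the Condorcet winner is the candidate closest to the median voter.
The median voter (position 12) is closest to B at 11.
Check: B vs C — voters closer to B: 4 of 7.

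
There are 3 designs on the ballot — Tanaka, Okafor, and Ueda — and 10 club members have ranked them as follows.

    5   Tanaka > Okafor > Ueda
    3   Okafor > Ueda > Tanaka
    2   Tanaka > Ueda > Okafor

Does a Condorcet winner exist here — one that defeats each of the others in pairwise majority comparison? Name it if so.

Head-to-head results (10 voters total):
Tanaka vs Okafor: Tanaka wins 7–3.
Tanaka vs Ueda: Tanaka wins 7–3.
Okafor vs Ueda: Okafor wins 8–2.
Tanaka beats each rival — Okafor (7–3), Ueda (7–3) — so Tanaka is the Condorcet winner.

Tanaka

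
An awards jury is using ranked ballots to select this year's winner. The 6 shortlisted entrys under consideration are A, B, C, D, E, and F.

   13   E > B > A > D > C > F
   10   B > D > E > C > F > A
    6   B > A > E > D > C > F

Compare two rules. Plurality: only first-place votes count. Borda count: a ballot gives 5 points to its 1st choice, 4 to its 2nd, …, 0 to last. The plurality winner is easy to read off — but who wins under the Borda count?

Plurality first-place counts: A 0, B 16, C 0, D 0, E 13, F 0 → B.
Borda totals: A 63, B 132, C 39, D 78, E 113, F 10 → B.

B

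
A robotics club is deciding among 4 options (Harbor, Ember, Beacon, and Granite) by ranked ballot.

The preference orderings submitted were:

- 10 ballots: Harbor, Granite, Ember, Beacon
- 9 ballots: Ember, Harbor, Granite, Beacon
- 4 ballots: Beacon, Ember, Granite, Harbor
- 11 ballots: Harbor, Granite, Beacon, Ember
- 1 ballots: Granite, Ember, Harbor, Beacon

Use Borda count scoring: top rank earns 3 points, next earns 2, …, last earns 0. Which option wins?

Borda scores:
  Harbor: 10·3 + 9·2 + 4·0 + 11·3 + 1 = 82
  Ember: 10·1 + 9·3 + 4·2 + 11·0 + 2 = 47
  Beacon: 10·0 + 9·0 + 4·3 + 11·1 + 0 = 23
  Granite: 10·2 + 9·1 + 4·1 + 11·2 + 3 = 58
Harbor has the highest total.

Harbor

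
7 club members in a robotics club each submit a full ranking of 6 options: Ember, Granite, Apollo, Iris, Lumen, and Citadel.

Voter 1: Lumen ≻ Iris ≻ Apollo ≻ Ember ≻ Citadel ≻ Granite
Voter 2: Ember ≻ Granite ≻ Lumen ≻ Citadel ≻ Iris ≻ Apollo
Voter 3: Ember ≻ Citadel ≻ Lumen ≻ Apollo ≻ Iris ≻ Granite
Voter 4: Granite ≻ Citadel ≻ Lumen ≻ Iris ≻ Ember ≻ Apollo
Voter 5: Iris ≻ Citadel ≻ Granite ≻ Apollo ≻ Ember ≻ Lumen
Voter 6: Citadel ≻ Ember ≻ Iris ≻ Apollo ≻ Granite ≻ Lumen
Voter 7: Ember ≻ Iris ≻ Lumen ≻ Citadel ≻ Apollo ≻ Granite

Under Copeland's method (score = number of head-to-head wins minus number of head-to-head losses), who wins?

Pairwise results:
  Ember vs Granite: Ember wins 5–2.
  Ember vs Apollo: Ember wins 5–2.
  Ember vs Iris: Ember wins 4–3.
  Ember vs Lumen: Ember wins 5–2.
  Ember vs Citadel: Ember wins 4–3.
  Granite vs Apollo: Apollo wins 4–3.
  Granite vs Iris: Iris wins 5–2.
  Granite vs Lumen: Granite wins 4–3.
  Granite vs Citadel: Citadel wins 5–2.
  Apollo vs Iris: Iris wins 6–1.
  Apollo vs Lumen: Lumen wins 5–2.
  Apollo vs Citadel: Citadel wins 6–1.
  Iris vs Lumen: Lumen wins 4–3.
  Iris vs Citadel: Citadel wins 4–3.
  Lumen vs Citadel: Citadel wins 4–3.
Copeland scores (wins − losses):
  Ember: 5 − 0 = 5
  Granite: 1 − 4 = -3
  Apollo: 1 − 4 = -3
  Iris: 2 − 3 = -1
  Lumen: 2 − 3 = -1
  Citadel: 4 − 1 = 3
Ember has the best Copeland score.

Ember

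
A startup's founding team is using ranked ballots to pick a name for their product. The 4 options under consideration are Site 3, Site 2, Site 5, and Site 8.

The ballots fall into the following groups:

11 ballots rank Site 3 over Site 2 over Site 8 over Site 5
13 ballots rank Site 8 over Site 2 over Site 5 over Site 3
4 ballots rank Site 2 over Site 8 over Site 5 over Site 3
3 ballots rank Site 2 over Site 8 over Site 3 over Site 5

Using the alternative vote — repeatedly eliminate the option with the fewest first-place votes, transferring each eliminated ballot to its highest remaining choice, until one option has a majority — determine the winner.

Site 8

Round 1: Site 8 13, Site 3 11, Site 2 7, Site 5 0. Site 5 has the fewest and is eliminated.
Round 2: Site 8 13, Site 3 11, Site 2 7. Site 2 has the fewest and is eliminated.
Round 3: Site 8 20, Site 3 11. Site 8 has a majority.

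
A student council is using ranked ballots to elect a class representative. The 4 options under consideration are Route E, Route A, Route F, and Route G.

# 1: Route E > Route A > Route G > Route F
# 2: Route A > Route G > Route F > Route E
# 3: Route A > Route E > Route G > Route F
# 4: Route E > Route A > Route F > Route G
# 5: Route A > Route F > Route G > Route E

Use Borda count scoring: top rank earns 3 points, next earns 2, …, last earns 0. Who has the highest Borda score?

Route A

Borda scores:
  Route E: 3 + 0 + 2 + 3 + 0 = 8
  Route A: 2 + 3 + 3 + 2 + 3 = 13
  Route F: 0 + 1 + 0 + 1 + 2 = 4
  Route G: 1 + 2 + 1 + 0 + 1 = 5
Route A has the highest total.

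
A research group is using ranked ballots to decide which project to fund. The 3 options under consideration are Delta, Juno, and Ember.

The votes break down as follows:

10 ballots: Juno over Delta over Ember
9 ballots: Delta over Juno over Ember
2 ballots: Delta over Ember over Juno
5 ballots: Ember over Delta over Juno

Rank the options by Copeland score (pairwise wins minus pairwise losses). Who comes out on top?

Delta

Pairwise results:
  Delta vs Juno: Delta wins 16–10.
  Delta vs Ember: Delta wins 21–5.
  Juno vs Ember: Juno wins 19–7.
Copeland scores (wins − losses):
  Delta: 2 − 0 = 2
  Juno: 1 − 1 = 0
  Ember: 0 − 2 = -2
Delta has the best Copeland score.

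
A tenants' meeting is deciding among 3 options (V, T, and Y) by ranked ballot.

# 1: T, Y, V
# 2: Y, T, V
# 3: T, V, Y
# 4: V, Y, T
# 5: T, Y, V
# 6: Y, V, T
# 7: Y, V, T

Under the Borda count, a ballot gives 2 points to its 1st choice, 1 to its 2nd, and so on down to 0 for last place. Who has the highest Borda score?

Borda scores:
  V: 0 + 0 + 1 + 2 + 0 + 1 + 1 = 5
  T: 2 + 1 + 2 + 0 + 2 + 0 + 0 = 7
  Y: 1 + 2 + 0 + 1 + 1 + 2 + 2 = 9
Y has the highest total.

Y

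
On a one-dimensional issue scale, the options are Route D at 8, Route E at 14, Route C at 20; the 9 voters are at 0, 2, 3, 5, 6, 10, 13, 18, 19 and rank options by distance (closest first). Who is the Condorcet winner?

Route D

With single-peaked preferences on a line, the Condorcet winner is the candidate closest to the median voter.
The median voter (position 6) is closest to Route D at 8.
Check: Route D vs Route E — voters closer to Route D: 6 of 9.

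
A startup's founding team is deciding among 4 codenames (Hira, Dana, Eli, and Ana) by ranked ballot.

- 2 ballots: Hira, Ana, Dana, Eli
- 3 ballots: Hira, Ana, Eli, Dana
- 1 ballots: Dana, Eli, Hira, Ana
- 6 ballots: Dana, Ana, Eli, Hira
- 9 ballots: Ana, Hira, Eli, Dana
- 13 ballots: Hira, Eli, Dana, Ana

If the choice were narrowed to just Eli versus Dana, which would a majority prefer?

Ballots ranking Eli above Dana: 3+9+13 = 25.
Ballots ranking Dana above Eli: 2+1+6 = 9.
Eli wins the head-to-head, 25–9.

Eli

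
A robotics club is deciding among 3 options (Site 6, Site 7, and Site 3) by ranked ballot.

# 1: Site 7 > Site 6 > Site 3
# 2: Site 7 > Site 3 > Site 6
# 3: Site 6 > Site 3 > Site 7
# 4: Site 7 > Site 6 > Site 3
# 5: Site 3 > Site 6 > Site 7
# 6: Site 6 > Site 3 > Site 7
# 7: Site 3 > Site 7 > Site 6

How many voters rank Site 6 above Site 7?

Ballots ranking Site 6 above Site 7: 3.
Ballots ranking Site 7 above Site 6: 4.
So 3 of 7 voters prefer Site 6 to Site 7.

3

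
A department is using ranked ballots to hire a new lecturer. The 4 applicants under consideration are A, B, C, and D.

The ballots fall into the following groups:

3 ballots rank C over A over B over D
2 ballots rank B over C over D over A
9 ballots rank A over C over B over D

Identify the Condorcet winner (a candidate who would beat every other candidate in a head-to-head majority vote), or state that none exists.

A

Head-to-head results (14 voters total):
A vs B: A wins 12–2.
A vs C: A wins 9–5.
A vs D: A wins 12–2.
B vs C: C wins 12–2.
B vs D: B wins 14–0.
C vs D: C wins 14–0.
A beats each rival — B (12–2), C (9–5), D (12–2) — so A is the Condorcet winner.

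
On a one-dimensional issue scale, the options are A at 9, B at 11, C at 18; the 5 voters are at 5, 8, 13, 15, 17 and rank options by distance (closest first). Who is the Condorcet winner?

B

With single-peaked preferences on a line, the Condorcet winner is the candidate closest to the median voter.
The median voter (position 13) is closest to B at 11.
Check: B vs C — voters closer to B: 3 of 5.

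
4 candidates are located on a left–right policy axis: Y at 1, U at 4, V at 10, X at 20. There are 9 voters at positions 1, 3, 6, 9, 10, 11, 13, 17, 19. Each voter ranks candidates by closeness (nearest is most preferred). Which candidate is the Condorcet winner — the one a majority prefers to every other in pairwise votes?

With single-peaked preferences on a line, the Condorcet winner is the candidate closest to the median voter.
The median voter (position 10) is closest to V at 10.
Check: V vs X — voters closer to V: 7 of 9.

V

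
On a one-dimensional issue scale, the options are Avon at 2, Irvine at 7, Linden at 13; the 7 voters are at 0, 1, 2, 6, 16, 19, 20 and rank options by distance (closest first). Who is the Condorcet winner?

Irvine

With single-peaked preferences on a line, the Condorcet winner is the candidate closest to the median voter.
The median voter (position 6) is closest to Irvine at 7.
Check: Irvine vs Avon — voters closer to Irvine: 4 of 7.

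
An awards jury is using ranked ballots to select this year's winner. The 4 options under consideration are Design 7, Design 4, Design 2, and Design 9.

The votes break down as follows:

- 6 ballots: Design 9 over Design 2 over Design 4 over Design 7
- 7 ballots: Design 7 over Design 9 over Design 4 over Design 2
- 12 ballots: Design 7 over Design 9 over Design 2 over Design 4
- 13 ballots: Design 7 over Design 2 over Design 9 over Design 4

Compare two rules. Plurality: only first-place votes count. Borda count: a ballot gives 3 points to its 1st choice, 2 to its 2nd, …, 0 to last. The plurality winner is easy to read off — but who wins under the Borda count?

Plurality first-place counts: Design 7 32, Design 4 0, Design 2 0, Design 9 6 → Design 7.
Borda totals: Design 7 96, Design 4 13, Design 2 50, Design 9 69 → Design 7.

Design 7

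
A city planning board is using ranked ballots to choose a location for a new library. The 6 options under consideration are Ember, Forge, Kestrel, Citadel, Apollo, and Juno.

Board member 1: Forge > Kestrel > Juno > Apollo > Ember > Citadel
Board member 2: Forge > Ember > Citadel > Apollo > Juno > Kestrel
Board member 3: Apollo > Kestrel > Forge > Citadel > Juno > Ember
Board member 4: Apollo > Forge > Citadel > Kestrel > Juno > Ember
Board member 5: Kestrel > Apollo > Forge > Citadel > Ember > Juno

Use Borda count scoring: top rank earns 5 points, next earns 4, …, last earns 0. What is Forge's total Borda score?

20

Borda scores:
  Ember: 1 + 4 + 0 + 0 + 1 = 6
  Forge: 5 + 5 + 3 + 4 + 3 = 20
  Kestrel: 4 + 0 + 4 + 2 + 5 = 15
  Citadel: 0 + 3 + 2 + 3 + 2 = 10
  Apollo: 2 + 2 + 5 + 5 + 4 = 18
  Juno: 3 + 1 + 1 + 1 + 0 = 6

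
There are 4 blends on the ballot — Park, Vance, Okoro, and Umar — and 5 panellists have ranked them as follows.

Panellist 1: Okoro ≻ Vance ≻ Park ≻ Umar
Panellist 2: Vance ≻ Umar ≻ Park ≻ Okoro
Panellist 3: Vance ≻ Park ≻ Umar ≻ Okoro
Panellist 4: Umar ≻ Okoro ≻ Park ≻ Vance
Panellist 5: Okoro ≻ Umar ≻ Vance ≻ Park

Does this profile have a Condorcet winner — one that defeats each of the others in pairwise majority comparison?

Head-to-head results (5 voters total):
Park vs Vance: Vance wins 4–1.
Park vs Okoro: Okoro wins 3–2.
Park vs Umar: Umar wins 3–2.
Vance vs Okoro: Okoro wins 3–2.
Vance vs Umar: Vance wins 3–2.
Okoro vs Umar: Umar wins 3–2.
No candidate beats all others: Vance beats Umar beats Okoro beats Vance, a majority cycle.

No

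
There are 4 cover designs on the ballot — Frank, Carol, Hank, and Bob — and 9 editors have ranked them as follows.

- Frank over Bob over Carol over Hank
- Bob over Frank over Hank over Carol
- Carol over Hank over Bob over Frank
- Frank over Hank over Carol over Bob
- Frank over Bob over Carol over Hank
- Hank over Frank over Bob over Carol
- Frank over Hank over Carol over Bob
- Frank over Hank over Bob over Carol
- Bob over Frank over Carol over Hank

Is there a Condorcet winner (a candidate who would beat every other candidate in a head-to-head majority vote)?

Head-to-head results (9 voters total):
Frank vs Carol: Frank wins 8–1.
Frank vs Hank: Frank wins 7–2.
Frank vs Bob: Frank wins 6–3.
Carol vs Hank: Hank wins 5–4.
Carol vs Bob: Bob wins 6–3.
Hank vs Bob: Hank wins 5–4.
Frank beats each rival — Carol (8–1), Hank (7–2), Bob (6–3) — so Frank is the Condorcet winner.

Yes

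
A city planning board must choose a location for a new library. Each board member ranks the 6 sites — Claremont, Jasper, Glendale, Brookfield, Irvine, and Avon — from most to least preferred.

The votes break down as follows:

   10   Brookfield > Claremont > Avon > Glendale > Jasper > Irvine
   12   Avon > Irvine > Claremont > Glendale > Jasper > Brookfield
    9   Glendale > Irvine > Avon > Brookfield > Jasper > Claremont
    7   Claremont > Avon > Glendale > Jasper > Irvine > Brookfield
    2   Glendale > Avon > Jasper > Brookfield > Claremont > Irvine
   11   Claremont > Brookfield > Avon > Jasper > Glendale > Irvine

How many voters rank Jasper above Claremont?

11

Ballots ranking Jasper above Claremont: 9+2 = 11.
Ballots ranking Claremont above Jasper: 10+12+7+11 = 40.
So 11 of 51 voters prefer Jasper to Claremont.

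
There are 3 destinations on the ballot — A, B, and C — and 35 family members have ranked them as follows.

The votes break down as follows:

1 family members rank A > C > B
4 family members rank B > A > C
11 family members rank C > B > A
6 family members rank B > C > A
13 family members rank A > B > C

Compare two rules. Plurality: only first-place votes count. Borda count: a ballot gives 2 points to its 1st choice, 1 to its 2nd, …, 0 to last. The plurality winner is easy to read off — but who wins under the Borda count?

Plurality first-place counts: A 14, B 10, C 11 → A.
Borda totals: A 32, B 44, C 29 → B.

B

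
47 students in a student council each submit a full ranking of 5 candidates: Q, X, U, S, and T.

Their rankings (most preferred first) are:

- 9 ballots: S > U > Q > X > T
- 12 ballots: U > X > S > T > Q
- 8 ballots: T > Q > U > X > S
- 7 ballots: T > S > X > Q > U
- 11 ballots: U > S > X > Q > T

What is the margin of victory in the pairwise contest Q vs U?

Ballots ranking Q above U: 8+7 = 15.
Ballots ranking U above Q: 9+12+11 = 32.
U wins 32–15, a margin of 17.

17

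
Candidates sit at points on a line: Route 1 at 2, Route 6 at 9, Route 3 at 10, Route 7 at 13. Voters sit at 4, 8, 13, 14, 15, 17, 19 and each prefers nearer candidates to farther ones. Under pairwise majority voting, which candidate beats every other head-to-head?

With single-peaked preferences on a line, the Condorcet winner is the candidate closest to the median voter.
The median voter (position 14) is closest to Route 7 at 13.
Check: Route 7 vs Route 3 — voters closer to Route 7: 5 of 7.

Route 7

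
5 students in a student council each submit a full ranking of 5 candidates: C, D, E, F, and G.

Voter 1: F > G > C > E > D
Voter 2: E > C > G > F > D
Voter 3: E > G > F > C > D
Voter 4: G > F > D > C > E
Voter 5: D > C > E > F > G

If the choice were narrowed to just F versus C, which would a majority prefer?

Ballots ranking F above C: 3.
Ballots ranking C above F: 2.
F wins the head-to-head, 3–2.

F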